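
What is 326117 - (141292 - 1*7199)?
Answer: 192024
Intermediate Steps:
326117 - (141292 - 1*7199) = 326117 - (141292 - 7199) = 326117 - 1*134093 = 326117 - 134093 = 192024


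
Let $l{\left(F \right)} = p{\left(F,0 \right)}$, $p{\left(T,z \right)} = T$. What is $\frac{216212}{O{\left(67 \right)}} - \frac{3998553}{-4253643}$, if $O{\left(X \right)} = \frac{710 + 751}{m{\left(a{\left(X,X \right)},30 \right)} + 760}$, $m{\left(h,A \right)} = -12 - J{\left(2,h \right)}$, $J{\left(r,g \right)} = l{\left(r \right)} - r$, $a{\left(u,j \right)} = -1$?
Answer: $\frac{76436995533589}{690508047} \approx 1.107 \cdot 10^{5}$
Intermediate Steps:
$l{\left(F \right)} = F$
$J{\left(r,g \right)} = 0$ ($J{\left(r,g \right)} = r - r = 0$)
$m{\left(h,A \right)} = -12$ ($m{\left(h,A \right)} = -12 - 0 = -12 + 0 = -12$)
$O{\left(X \right)} = \frac{1461}{748}$ ($O{\left(X \right)} = \frac{710 + 751}{-12 + 760} = \frac{1461}{748}$)
$\frac{216212}{O{\left(67 \right)}} - \frac{3998553}{-4253643} = \frac{216212}{\frac{1461}{748}} - \frac{3998553}{-4253643} = 216212 \cdot \frac{748}{1461} - - \frac{1332851}{1417881} = \frac{161726576}{1461} + \frac{1332851}{1417881} = \frac{76436995533589}{690508047}$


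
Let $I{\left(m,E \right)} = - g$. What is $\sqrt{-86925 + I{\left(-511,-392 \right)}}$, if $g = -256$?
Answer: $i \sqrt{86669} \approx 294.4 i$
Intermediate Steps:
$I{\left(m,E \right)} = 256$ ($I{\left(m,E \right)} = \left(-1\right) \left(-256\right) = 256$)
$\sqrt{-86925 + I{\left(-511,-392 \right)}} = \sqrt{-86925 + 256} = \sqrt{-86669} = i \sqrt{86669}$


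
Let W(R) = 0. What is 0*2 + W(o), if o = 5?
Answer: 0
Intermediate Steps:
0*2 + W(o) = 0*2 + 0 = 0 + 0 = 0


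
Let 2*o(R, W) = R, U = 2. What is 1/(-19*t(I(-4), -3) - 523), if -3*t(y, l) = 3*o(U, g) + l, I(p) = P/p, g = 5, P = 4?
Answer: -1/523 ≈ -0.0019120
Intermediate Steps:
I(p) = 4/p
o(R, W) = R/2
t(y, l) = -1 - l/3 (t(y, l) = -(3*((½)*2) + l)/3 = -(3*1 + l)/3 = -(3 + l)/3 = -1 - l/3)
1/(-19*t(I(-4), -3) - 523) = 1/(-19*(-1 - ⅓*(-3)) - 523) = 1/(-19*(-1 + 1) - 523) = 1/(-19*0 - 523) = 1/(0 - 523) = 1/(-523) = -1/523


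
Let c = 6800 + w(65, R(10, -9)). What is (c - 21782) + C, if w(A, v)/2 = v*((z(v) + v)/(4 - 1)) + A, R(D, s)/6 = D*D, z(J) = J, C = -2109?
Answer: 463039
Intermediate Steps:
R(D, s) = 6*D² (R(D, s) = 6*(D*D) = 6*D²)
w(A, v) = 2*A + 4*v²/3 (w(A, v) = 2*(v*((v + v)/(4 - 1)) + A) = 2*(v*((2*v)/3) + A) = 2*(v*((2*v)*(⅓)) + A) = 2*(v*(2*v/3) + A) = 2*(2*v²/3 + A) = 2*(A + 2*v²/3) = 2*A + 4*v²/3)
c = 486930 (c = 6800 + (2*65 + 4*(6*10²)²/3) = 6800 + (130 + 4*(6*100)²/3) = 6800 + (130 + (4/3)*600²) = 6800 + (130 + (4/3)*360000) = 6800 + (130 + 480000) = 6800 + 480130 = 486930)
(c - 21782) + C = (486930 - 21782) - 2109 = 465148 - 2109 = 463039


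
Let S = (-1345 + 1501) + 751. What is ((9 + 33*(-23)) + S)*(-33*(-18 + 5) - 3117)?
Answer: -422016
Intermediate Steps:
S = 907 (S = 156 + 751 = 907)
((9 + 33*(-23)) + S)*(-33*(-18 + 5) - 3117) = ((9 + 33*(-23)) + 907)*(-33*(-18 + 5) - 3117) = ((9 - 759) + 907)*(-33*(-13) - 3117) = (-750 + 907)*(429 - 3117) = 157*(-2688) = -422016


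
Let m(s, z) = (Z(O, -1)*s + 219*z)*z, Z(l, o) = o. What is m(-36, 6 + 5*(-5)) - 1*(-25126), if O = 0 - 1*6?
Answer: 103501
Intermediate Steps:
O = -6 (O = 0 - 6 = -6)
m(s, z) = z*(-s + 219*z) (m(s, z) = (-s + 219*z)*z = z*(-s + 219*z))
m(-36, 6 + 5*(-5)) - 1*(-25126) = (6 + 5*(-5))*(-1*(-36) + 219*(6 + 5*(-5))) - 1*(-25126) = (6 - 25)*(36 + 219*(6 - 25)) + 25126 = -19*(36 + 219*(-19)) + 25126 = -19*(36 - 4161) + 25126 = -19*(-4125) + 25126 = 78375 + 25126 = 103501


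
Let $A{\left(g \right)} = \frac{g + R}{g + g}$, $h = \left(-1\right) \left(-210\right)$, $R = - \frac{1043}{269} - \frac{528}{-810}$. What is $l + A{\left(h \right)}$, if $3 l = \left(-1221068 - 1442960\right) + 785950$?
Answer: $- \frac{9548328850783}{15252300} \approx -6.2603 \cdot 10^{5}$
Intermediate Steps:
$R = - \frac{117133}{36315}$ ($R = \left(-1043\right) \frac{1}{269} - - \frac{88}{135} = - \frac{1043}{269} + \frac{88}{135} = - \frac{117133}{36315} \approx -3.2255$)
$h = 210$
$l = -626026$ ($l = \frac{\left(-1221068 - 1442960\right) + 785950}{3} = \frac{-2664028 + 785950}{3} = \frac{1}{3} \left(-1878078\right) = -626026$)
$A{\left(g \right)} = \frac{- \frac{117133}{36315} + g}{2 g}$ ($A{\left(g \right)} = \frac{g - \frac{117133}{36315}}{g + g} = \frac{- \frac{117133}{36315} + g}{2 g}$)
$l + A{\left(h \right)} = -626026 + \frac{-117133 + 36315 \cdot 210}{72630 \cdot 210} = -626026 + \frac{1}{72630} \cdot \frac{1}{210} \left(-117133 + 7626150\right) = -626026 + \frac{1}{72630} \cdot \frac{1}{210} \cdot 7509017 = -626026 + \frac{7509017}{15252300} = - \frac{9548328850783}{15252300}$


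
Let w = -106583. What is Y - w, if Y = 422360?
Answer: 528943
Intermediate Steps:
Y - w = 422360 - 1*(-106583) = 422360 + 106583 = 528943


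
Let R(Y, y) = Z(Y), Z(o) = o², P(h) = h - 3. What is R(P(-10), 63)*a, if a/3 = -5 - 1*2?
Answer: -3549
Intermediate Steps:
P(h) = -3 + h
R(Y, y) = Y²
a = -21 (a = 3*(-5 - 1*2) = 3*(-5 - 2) = 3*(-7) = -21)
R(P(-10), 63)*a = (-3 - 10)²*(-21) = (-13)²*(-21) = 169*(-21) = -3549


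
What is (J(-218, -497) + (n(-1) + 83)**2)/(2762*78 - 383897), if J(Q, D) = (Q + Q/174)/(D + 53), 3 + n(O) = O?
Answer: -241096423/6507311508 ≈ -0.037050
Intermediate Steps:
n(O) = -3 + O
J(Q, D) = 175*Q/(174*(53 + D)) (J(Q, D) = (Q + Q*(1/174))/(53 + D) = (Q + Q/174)/(53 + D) = (175*Q/174)/(53 + D) = 175*Q/(174*(53 + D)))
(J(-218, -497) + (n(-1) + 83)**2)/(2762*78 - 383897) = ((175/174)*(-218)/(53 - 497) + ((-3 - 1) + 83)**2)/(2762*78 - 383897) = ((175/174)*(-218)/(-444) + (-4 + 83)**2)/(215436 - 383897) = ((175/174)*(-218)*(-1/444) + 79**2)/(-168461) = (19075/38628 + 6241)*(-1/168461) = (241096423/38628)*(-1/168461) = -241096423/6507311508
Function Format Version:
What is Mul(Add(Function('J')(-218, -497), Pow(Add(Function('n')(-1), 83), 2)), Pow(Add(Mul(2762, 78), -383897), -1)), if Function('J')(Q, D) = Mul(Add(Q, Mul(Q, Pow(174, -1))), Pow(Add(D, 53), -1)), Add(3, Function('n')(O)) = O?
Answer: Rational(-241096423, 6507311508) ≈ -0.037050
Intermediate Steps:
Function('n')(O) = Add(-3, O)
Function('J')(Q, D) = Mul(Rational(175, 174), Q, Pow(Add(53, D), -1)) (Function('J')(Q, D) = Mul(Add(Q, Mul(Q, Rational(1, 174))), Pow(Add(53, D), -1)) = Mul(Add(Q, Mul(Rational(1, 174), Q)), Pow(Add(53, D), -1)) = Mul(Mul(Rational(175, 174), Q), Pow(Add(53, D), -1)) = Mul(Rational(175, 174), Q, Pow(Add(53, D), -1)))
Mul(Add(Function('J')(-218, -497), Pow(Add(Function('n')(-1), 83), 2)), Pow(Add(Mul(2762, 78), -383897), -1)) = Mul(Add(Mul(Rational(175, 174), -218, Pow(Add(53, -497), -1)), Pow(Add(Add(-3, -1), 83), 2)), Pow(Add(Mul(2762, 78), -383897), -1)) = Mul(Add(Mul(Rational(175, 174), -218, Pow(-444, -1)), Pow(Add(-4, 83), 2)), Pow(Add(215436, -383897), -1)) = Mul(Add(Mul(Rational(175, 174), -218, Rational(-1, 444)), Pow(79, 2)), Pow(-168461, -1)) = Mul(Add(Rational(19075, 38628), 6241), Rational(-1, 168461)) = Mul(Rational(241096423, 38628), Rational(-1, 168461)) = Rational(-241096423, 6507311508)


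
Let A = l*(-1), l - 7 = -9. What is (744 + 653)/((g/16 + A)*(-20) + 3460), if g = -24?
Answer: 1397/3450 ≈ 0.40493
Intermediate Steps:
l = -2 (l = 7 - 9 = -2)
A = 2 (A = -2*(-1) = 2)
(744 + 653)/((g/16 + A)*(-20) + 3460) = (744 + 653)/((-24/16 + 2)*(-20) + 3460) = 1397/((-24*1/16 + 2)*(-20) + 3460) = 1397/((-3/2 + 2)*(-20) + 3460) = 1397/((1/2)*(-20) + 3460) = 1397/(-10 + 3460) = 1397/3450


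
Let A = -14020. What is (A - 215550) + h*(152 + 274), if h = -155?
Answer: -295600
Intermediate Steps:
(A - 215550) + h*(152 + 274) = (-14020 - 215550) - 155*(152 + 274) = -229570 - 155*426 = -229570 - 66030 = -295600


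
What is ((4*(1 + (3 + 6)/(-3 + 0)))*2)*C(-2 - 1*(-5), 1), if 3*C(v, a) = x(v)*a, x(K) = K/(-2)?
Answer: 8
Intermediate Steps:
x(K) = -K/2 (x(K) = K*(-1/2) = -K/2)
C(v, a) = -a*v/6 (C(v, a) = ((-v/2)*a)/3 = (-a*v/2)/3 = -a*v/6)
((4*(1 + (3 + 6)/(-3 + 0)))*2)*C(-2 - 1*(-5), 1) = ((4*(1 + (3 + 6)/(-3 + 0)))*2)*(-1/6*1*(-2 - 1*(-5))) = ((4*(1 + 9/(-3)))*2)*(-1/6*1*(-2 + 5)) = ((4*(1 + 9*(-1/3)))*2)*(-1/6*1*3) = ((4*(1 - 3))*2)*(-1/2) = ((4*(-2))*2)*(-1/2) = -8*2*(-1/2) = -16*(-1/2) = 8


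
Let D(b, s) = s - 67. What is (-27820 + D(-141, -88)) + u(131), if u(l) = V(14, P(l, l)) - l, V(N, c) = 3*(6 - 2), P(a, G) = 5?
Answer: -28094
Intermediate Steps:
V(N, c) = 12 (V(N, c) = 3*4 = 12)
D(b, s) = -67 + s
u(l) = 12 - l
(-27820 + D(-141, -88)) + u(131) = (-27820 + (-67 - 88)) + (12 - 1*131) = (-27820 - 155) + (12 - 131) = -27975 - 119 = -28094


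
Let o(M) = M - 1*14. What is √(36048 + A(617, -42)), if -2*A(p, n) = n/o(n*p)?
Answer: √123641176614/1852 ≈ 189.86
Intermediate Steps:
o(M) = -14 + M (o(M) = M - 14 = -14 + M)
A(p, n) = -n/(2*(-14 + n*p))
√(36048 + A(617, -42)) = √(36048 - 1*(-42)/(-28 + 2*(-42)*617)) = √(36048 - 1*(-42)/(-28 - 51828)) = √(36048 - 1*(-42)/(-51856)) = √(36048 - 1*(-42)*(-1/51856)) = √(36048 - 3/3704) = √(133521789/3704) = √123641176614/1852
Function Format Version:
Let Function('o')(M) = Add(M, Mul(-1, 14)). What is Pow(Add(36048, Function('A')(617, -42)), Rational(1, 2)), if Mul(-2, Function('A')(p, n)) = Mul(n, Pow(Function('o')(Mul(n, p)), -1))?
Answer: Mul(Rational(1, 1852), Pow(123641176614, Rational(1, 2))) ≈ 189.86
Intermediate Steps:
Function('o')(M) = Add(-14, M) (Function('o')(M) = Add(M, -14) = Add(-14, M))
Function('A')(p, n) = Mul(Rational(-1, 2), n, Pow(Add(-14, Mul(n, p)), -1)) (Function('A')(p, n) = Mul(Rational(-1, 2), Mul(n, Pow(Add(-14, Mul(n, p)), -1))) = Mul(Rational(-1, 2), n, Pow(Add(-14, Mul(n, p)), -1)))
Pow(Add(36048, Function('A')(617, -42)), Rational(1, 2)) = Pow(Add(36048, Mul(-1, -42, Pow(Add(-28, Mul(2, -42, 617)), -1))), Rational(1, 2)) = Pow(Add(36048, Mul(-1, -42, Pow(Add(-28, -51828), -1))), Rational(1, 2)) = Pow(Add(36048, Mul(-1, -42, Pow(-51856, -1))), Rational(1, 2)) = Pow(Add(36048, Mul(-1, -42, Rational(-1, 51856))), Rational(1, 2)) = Pow(Add(36048, Rational(-3, 3704)), Rational(1, 2)) = Pow(Rational(133521789, 3704), Rational(1, 2)) = Mul(Rational(1, 1852), Pow(123641176614, Rational(1, 2)))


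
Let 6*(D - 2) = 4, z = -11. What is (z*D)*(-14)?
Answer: 1232/3 ≈ 410.67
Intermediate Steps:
D = 8/3 (D = 2 + (⅙)*4 = 2 + ⅔ = 8/3 ≈ 2.6667)
(z*D)*(-14) = -11*8/3*(-14) = -88/3*(-14) = 1232/3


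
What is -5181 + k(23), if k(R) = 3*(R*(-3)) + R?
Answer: -5365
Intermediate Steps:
k(R) = -8*R (k(R) = 3*(-3*R) + R = -9*R + R = -8*R)
-5181 + k(23) = -5181 - 8*23 = -5181 - 184 = -5365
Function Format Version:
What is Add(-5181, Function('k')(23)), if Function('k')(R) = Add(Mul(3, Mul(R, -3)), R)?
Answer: -5365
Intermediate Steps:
Function('k')(R) = Mul(-8, R) (Function('k')(R) = Add(Mul(3, Mul(-3, R)), R) = Add(Mul(-9, R), R) = Mul(-8, R))
Add(-5181, Function('k')(23)) = Add(-5181, Mul(-8, 23)) = Add(-5181, -184) = -5365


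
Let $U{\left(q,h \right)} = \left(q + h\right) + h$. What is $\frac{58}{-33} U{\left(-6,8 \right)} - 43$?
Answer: $- \frac{1999}{33} \approx -60.576$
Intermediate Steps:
$U{\left(q,h \right)} = q + 2 h$ ($U{\left(q,h \right)} = \left(h + q\right) + h = q + 2 h$)
$\frac{58}{-33} U{\left(-6,8 \right)} - 43 = \frac{58}{-33} \left(-6 + 2 \cdot 8\right) - 43 = 58 \left(- \frac{1}{33}\right) \left(-6 + 16\right) - 43 = \left(- \frac{58}{33}\right) 10 - 43 = - \frac{580}{33} - 43 = - \frac{1999}{33}$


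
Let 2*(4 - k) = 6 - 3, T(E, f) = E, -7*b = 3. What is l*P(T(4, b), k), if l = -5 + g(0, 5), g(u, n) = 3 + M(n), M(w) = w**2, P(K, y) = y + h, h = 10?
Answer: 575/2 ≈ 287.50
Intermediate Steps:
b = -3/7 (b = -1/7*3 = -3/7 ≈ -0.42857)
k = 5/2 (k = 4 - (6 - 3)/2 = 4 - 1/2*3 = 4 - 3/2 = 5/2 ≈ 2.5000)
P(K, y) = 10 + y (P(K, y) = y + 10 = 10 + y)
g(u, n) = 3 + n**2
l = 23 (l = -5 + (3 + 5**2) = -5 + (3 + 25) = -5 + 28 = 23)
l*P(T(4, b), k) = 23*(10 + 5/2) = 23*(25/2) = 575/2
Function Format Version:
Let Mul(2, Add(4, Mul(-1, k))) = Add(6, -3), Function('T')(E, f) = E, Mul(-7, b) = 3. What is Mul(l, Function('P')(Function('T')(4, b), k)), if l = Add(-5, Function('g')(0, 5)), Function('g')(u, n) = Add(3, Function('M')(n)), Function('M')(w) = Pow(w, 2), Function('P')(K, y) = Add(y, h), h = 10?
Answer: Rational(575, 2) ≈ 287.50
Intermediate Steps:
b = Rational(-3, 7) (b = Mul(Rational(-1, 7), 3) = Rational(-3, 7) ≈ -0.42857)
k = Rational(5, 2) (k = Add(4, Mul(Rational(-1, 2), Add(6, -3))) = Add(4, Mul(Rational(-1, 2), 3)) = Add(4, Rational(-3, 2)) = Rational(5, 2) ≈ 2.5000)
Function('P')(K, y) = Add(10, y) (Function('P')(K, y) = Add(y, 10) = Add(10, y))
Function('g')(u, n) = Add(3, Pow(n, 2))
l = 23 (l = Add(-5, Add(3, Pow(5, 2))) = Add(-5, Add(3, 25)) = Add(-5, 28) = 23)
Mul(l, Function('P')(Function('T')(4, b), k)) = Mul(23, Add(10, Rational(5, 2))) = Mul(23, Rational(25, 2)) = Rational(575, 2)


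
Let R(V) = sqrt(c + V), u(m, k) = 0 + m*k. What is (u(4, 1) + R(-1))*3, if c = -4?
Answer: 12 + 3*I*sqrt(5) ≈ 12.0 + 6.7082*I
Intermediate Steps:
u(m, k) = k*m (u(m, k) = 0 + k*m = k*m)
R(V) = sqrt(-4 + V)
(u(4, 1) + R(-1))*3 = (1*4 + sqrt(-4 - 1))*3 = (4 + sqrt(-5))*3 = (4 + I*sqrt(5))*3 = 12 + 3*I*sqrt(5)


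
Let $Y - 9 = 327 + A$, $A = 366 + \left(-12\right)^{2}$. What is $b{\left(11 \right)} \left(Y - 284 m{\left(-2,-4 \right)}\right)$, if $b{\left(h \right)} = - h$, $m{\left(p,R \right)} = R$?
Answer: $-21802$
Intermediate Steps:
$A = 510$ ($A = 366 + 144 = 510$)
$Y = 846$ ($Y = 9 + \left(327 + 510\right) = 9 + 837 = 846$)
$b{\left(11 \right)} \left(Y - 284 m{\left(-2,-4 \right)}\right) = \left(-1\right) 11 \left(846 - -1136\right) = - 11 \left(846 + 1136\right) = \left(-11\right) 1982 = -21802$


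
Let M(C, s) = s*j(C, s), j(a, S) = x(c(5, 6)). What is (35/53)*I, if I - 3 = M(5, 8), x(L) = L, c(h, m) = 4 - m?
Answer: -455/53 ≈ -8.5849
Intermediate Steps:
j(a, S) = -2 (j(a, S) = 4 - 1*6 = 4 - 6 = -2)
M(C, s) = -2*s (M(C, s) = s*(-2) = -2*s)
I = -13 (I = 3 - 2*8 = 3 - 16 = -13)
(35/53)*I = (35/53)*(-13) = -455/53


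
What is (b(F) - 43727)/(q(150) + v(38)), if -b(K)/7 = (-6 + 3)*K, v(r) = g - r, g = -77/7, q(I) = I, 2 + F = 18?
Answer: -43391/101 ≈ -429.61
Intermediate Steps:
F = 16 (F = -2 + 18 = 16)
g = -11 (g = -77*⅐ = -11)
v(r) = -11 - r
b(K) = 21*K (b(K) = -7*(-6 + 3)*K = -(-21)*K = 21*K)
(b(F) - 43727)/(q(150) + v(38)) = (21*16 - 43727)/(150 + (-11 - 1*38)) = (336 - 43727)/(150 + (-11 - 38)) = -43391/(150 - 49) = -43391/101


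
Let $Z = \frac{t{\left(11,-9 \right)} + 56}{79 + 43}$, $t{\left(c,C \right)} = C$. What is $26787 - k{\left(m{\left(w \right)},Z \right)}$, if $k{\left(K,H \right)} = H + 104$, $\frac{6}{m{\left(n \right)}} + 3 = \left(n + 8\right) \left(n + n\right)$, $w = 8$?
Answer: $\frac{3255279}{122} \approx 26683.0$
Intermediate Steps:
$m{\left(n \right)} = \frac{6}{-3 + 2 n \left(8 + n\right)}$ ($m{\left(n \right)} = \frac{6}{-3 + \left(n + 8\right) \left(n + n\right)} = \frac{6}{-3 + \left(8 + n\right) 2 n} = \frac{6}{-3 + 2 n \left(8 + n\right)}$)
$Z = \frac{47}{122}$ ($Z = \frac{-9 + 56}{79 + 43} = \frac{47}{122} \approx 0.38525$)
$k{\left(K,H \right)} = 104 + H$
$26787 - k{\left(m{\left(w \right)},Z \right)} = 26787 - \left(104 + \frac{47}{122}\right) = 26787 - \frac{12735}{122} = \frac{3255279}{122}$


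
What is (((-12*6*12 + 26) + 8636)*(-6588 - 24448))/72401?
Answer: -34574104/10343 ≈ -3342.8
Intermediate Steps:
(((-12*6*12 + 26) + 8636)*(-6588 - 24448))/72401 = (((-72*12 + 26) + 8636)*(-31036))*(1/72401) = (((-864 + 26) + 8636)*(-31036))*(1/72401) = ((-838 + 8636)*(-31036))*(1/72401) = (7798*(-31036))*(1/72401) = -242018728*1/72401 = -34574104/10343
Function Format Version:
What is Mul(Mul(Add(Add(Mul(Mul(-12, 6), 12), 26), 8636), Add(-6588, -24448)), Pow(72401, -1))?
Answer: Rational(-34574104, 10343) ≈ -3342.8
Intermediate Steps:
Mul(Mul(Add(Add(Mul(Mul(-12, 6), 12), 26), 8636), Add(-6588, -24448)), Pow(72401, -1)) = Mul(Mul(Add(Add(Mul(-72, 12), 26), 8636), -31036), Rational(1, 72401)) = Mul(Mul(Add(Add(-864, 26), 8636), -31036), Rational(1, 72401)) = Mul(Mul(Add(-838, 8636), -31036), Rational(1, 72401)) = Mul(Mul(7798, -31036), Rational(1, 72401)) = Mul(-242018728, Rational(1, 72401)) = Rational(-34574104, 10343)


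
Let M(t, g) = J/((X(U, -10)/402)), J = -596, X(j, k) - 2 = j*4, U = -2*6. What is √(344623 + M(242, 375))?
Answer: 5*√7402435/23 ≈ 591.47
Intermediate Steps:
U = -12
X(j, k) = 2 + 4*j (X(j, k) = 2 + j*4 = 2 + 4*j)
M(t, g) = 119796/23 (M(t, g) = -596*402/(2 + 4*(-12)) = -596*402/(2 - 48) = -596/((-46*1/402)) = -596/(-23/201) = -596*(-201/23) = 119796/23)
√(344623 + M(242, 375)) = √(344623 + 119796/23) = √(8046125/23) = 5*√7402435/23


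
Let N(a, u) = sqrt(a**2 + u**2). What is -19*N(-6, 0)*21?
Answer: -2394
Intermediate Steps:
-19*N(-6, 0)*21 = -19*sqrt((-6)**2 + 0**2)*21 = -19*sqrt(36 + 0)*21 = -19*sqrt(36)*21 = -19*6*21 = -114*21 = -2394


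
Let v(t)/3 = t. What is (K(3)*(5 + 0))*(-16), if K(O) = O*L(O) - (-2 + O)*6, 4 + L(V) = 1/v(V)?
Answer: 4240/3 ≈ 1413.3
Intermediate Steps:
v(t) = 3*t
L(V) = -4 + 1/(3*V)
K(O) = 12 - 6*O + O*(-4 + 1/(3*O)) (K(O) = O*(-4 + 1/(3*O)) - (-2 + O)*6 = O*(-4 + 1/(3*O)) - (-12 + 6*O) = O*(-4 + 1/(3*O)) + (12 - 6*O) = 12 - 6*O + O*(-4 + 1/(3*O)))
(K(3)*(5 + 0))*(-16) = ((37/3 - 10*3)*(5 + 0))*(-16) = ((37/3 - 30)*5)*(-16) = -53/3*5*(-16) = -265/3*(-16) = 4240/3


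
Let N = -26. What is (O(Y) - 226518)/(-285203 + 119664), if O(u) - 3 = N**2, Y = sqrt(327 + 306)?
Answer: 225839/165539 ≈ 1.3643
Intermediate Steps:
Y = sqrt(633) ≈ 25.159
O(u) = 679 (O(u) = 3 + (-26)**2 = 3 + 676 = 679)
(O(Y) - 226518)/(-285203 + 119664) = (679 - 226518)/(-285203 + 119664) = -225839/(-165539) = -225839*(-1/165539) = 225839/165539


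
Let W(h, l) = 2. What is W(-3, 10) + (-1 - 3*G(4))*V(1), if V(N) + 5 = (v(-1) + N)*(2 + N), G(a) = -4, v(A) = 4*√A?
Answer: -20 + 132*I ≈ -20.0 + 132.0*I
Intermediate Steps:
V(N) = -5 + (2 + N)*(N + 4*I) (V(N) = -5 + (4*√(-1) + N)*(2 + N) = -5 + (4*I + N)*(2 + N) = -5 + (N + 4*I)*(2 + N) = -5 + (2 + N)*(N + 4*I))
W(-3, 10) + (-1 - 3*G(4))*V(1) = 2 + (-1 - 3*(-4))*(-5 + 1² + 8*I + 1*(2 + 4*I)) = 2 + (-1 + 12)*(-5 + 1 + 8*I + (2 + 4*I)) = 2 + 11*(-2 + 12*I) = 2 + (-22 + 132*I) = -20 + 132*I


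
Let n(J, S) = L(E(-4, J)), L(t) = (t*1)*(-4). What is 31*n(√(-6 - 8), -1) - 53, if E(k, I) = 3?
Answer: -425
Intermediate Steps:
L(t) = -4*t (L(t) = t*(-4) = -4*t)
n(J, S) = -12 (n(J, S) = -4*3 = -12)
31*n(√(-6 - 8), -1) - 53 = 31*(-12) - 53 = -372 - 53 = -425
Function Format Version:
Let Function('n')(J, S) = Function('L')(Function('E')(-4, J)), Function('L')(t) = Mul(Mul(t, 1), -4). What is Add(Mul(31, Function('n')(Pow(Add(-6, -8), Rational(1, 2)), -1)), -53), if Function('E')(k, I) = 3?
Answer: -425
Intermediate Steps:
Function('L')(t) = Mul(-4, t) (Function('L')(t) = Mul(t, -4) = Mul(-4, t))
Function('n')(J, S) = -12 (Function('n')(J, S) = Mul(-4, 3) = -12)
Add(Mul(31, Function('n')(Pow(Add(-6, -8), Rational(1, 2)), -1)), -53) = Add(Mul(31, -12), -53) = Add(-372, -53) = -425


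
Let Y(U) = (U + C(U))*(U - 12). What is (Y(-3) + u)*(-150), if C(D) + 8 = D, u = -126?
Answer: -12600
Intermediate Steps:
C(D) = -8 + D
Y(U) = (-12 + U)*(-8 + 2*U) (Y(U) = (U + (-8 + U))*(U - 12) = (-8 + 2*U)*(-12 + U) = (-12 + U)*(-8 + 2*U))
(Y(-3) + u)*(-150) = ((96 - 32*(-3) + 2*(-3)²) - 126)*(-150) = ((96 + 96 + 2*9) - 126)*(-150) = ((96 + 96 + 18) - 126)*(-150) = (210 - 126)*(-150) = 84*(-150) = -12600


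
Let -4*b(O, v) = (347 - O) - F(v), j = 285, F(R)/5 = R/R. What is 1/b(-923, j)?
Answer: -4/1265 ≈ -0.0031621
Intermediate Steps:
F(R) = 5 (F(R) = 5*(R/R) = 5*1 = 5)
b(O, v) = -171/2 + O/4 (b(O, v) = -((347 - O) - 1*5)/4 = -((347 - O) - 5)/4 = -(342 - O)/4 = -171/2 + O/4)
1/b(-923, j) = 1/(-171/2 + (¼)*(-923)) = 1/(-171/2 - 923/4) = 1/(-1265/4) = -4/1265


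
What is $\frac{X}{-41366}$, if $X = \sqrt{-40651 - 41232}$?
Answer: $- \frac{i \sqrt{81883}}{41366} \approx - 0.0069176 i$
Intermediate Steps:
$X = i \sqrt{81883}$ ($X = \sqrt{-81883} = i \sqrt{81883} \approx 286.15 i$)
$\frac{X}{-41366} = \frac{i \sqrt{81883}}{-41366} = i \sqrt{81883} \left(- \frac{1}{41366}\right) = - \frac{i \sqrt{81883}}{41366}$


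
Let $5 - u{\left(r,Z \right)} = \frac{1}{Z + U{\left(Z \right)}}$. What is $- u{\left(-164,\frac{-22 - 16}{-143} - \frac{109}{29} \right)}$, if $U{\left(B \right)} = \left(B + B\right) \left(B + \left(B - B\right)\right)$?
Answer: $- \frac{1780608166}{359561155} \approx -4.9522$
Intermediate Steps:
$U{\left(B \right)} = 2 B^{2}$ ($U{\left(B \right)} = 2 B \left(B + 0\right) = 2 B B = 2 B^{2}$)
$u{\left(r,Z \right)} = 5 - \frac{1}{Z + 2 Z^{2}}$
$- u{\left(-164,\frac{-22 - 16}{-143} - \frac{109}{29} \right)} = - \frac{-1 + 5 \left(\frac{-22 - 16}{-143} - \frac{109}{29}\right) + 10 \left(\frac{-22 - 16}{-143} - \frac{109}{29}\right)^{2}}{\left(\frac{-22 - 16}{-143} - \frac{109}{29}\right) \left(1 + 2 \left(\frac{-22 - 16}{-143} - \frac{109}{29}\right)\right)} = - \frac{-1 + 5 \left(\left(-22 - 16\right) \left(- \frac{1}{143}\right) - \frac{109}{29}\right) + 10 \left(\left(-22 - 16\right) \left(- \frac{1}{143}\right) - \frac{109}{29}\right)^{2}}{\left(\left(-22 - 16\right) \left(- \frac{1}{143}\right) - \frac{109}{29}\right) \left(1 + 2 \left(\left(-22 - 16\right) \left(- \frac{1}{143}\right) - \frac{109}{29}\right)\right)} = - \frac{-1 + 5 \left(\left(-38\right) \left(- \frac{1}{143}\right) - \frac{109}{29}\right) + 10 \left(\left(-38\right) \left(- \frac{1}{143}\right) - \frac{109}{29}\right)^{2}}{\left(\left(-38\right) \left(- \frac{1}{143}\right) - \frac{109}{29}\right) \left(1 + 2 \left(\left(-38\right) \left(- \frac{1}{143}\right) - \frac{109}{29}\right)\right)} = - \frac{-1 + 5 \left(\frac{38}{143} - \frac{109}{29}\right) + 10 \left(\frac{38}{143} - \frac{109}{29}\right)^{2}}{\left(\frac{38}{143} - \frac{109}{29}\right) \left(1 + 2 \left(\frac{38}{143} - \frac{109}{29}\right)\right)} = - \frac{-1 + 5 \left(- \frac{14485}{4147}\right) + 10 \left(- \frac{14485}{4147}\right)^{2}}{\left(- \frac{14485}{4147}\right) \left(1 + 2 \left(- \frac{14485}{4147}\right)\right)} = - \frac{\left(-4147\right) \left(-1 - \frac{72425}{4147} + 10 \cdot \frac{209815225}{17197609}\right)}{14485 \left(1 - \frac{28970}{4147}\right)} = - \frac{\left(-4147\right) \left(-1 - \frac{72425}{4147} + \frac{2098152250}{17197609}\right)}{14485 \left(- \frac{24823}{4147}\right)} = - \frac{\left(-4147\right) \left(-4147\right) 1780608166}{14485 \cdot 24823 \cdot 17197609} = \left(-1\right) \frac{1780608166}{359561155} = - \frac{1780608166}{359561155}$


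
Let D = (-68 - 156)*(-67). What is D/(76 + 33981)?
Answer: 15008/34057 ≈ 0.44067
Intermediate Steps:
D = 15008 (D = -224*(-67) = 15008)
D/(76 + 33981) = 15008/(76 + 33981) = 15008/34057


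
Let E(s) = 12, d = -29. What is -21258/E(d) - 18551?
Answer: -40645/2 ≈ -20323.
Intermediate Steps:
-21258/E(d) - 18551 = -21258/12 - 18551 = -21258*1/12 - 18551 = -3543/2 - 18551 = -40645/2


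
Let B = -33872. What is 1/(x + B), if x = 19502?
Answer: -1/14370 ≈ -6.9589e-5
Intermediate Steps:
1/(x + B) = 1/(19502 - 33872) = 1/(-14370) = -1/14370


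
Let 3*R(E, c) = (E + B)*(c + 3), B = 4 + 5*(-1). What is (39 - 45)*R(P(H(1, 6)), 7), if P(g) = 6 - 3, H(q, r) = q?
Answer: -40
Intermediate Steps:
P(g) = 3
B = -1 (B = 4 - 5 = -1)
R(E, c) = (-1 + E)*(3 + c)/3 (R(E, c) = ((E - 1)*(c + 3))/3 = ((-1 + E)*(3 + c))/3 = (-1 + E)*(3 + c)/3)
(39 - 45)*R(P(H(1, 6)), 7) = (39 - 45)*(-1 + 3 - ⅓*7 + (⅓)*3*7) = -6*(-1 + 3 - 7/3 + 7) = -6*20/3 = -40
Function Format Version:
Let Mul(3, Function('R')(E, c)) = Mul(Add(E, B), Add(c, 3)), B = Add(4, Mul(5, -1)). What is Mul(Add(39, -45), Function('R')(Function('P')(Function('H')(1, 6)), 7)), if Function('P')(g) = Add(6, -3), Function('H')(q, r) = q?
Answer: -40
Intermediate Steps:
Function('P')(g) = 3
B = -1 (B = Add(4, -5) = -1)
Function('R')(E, c) = Mul(Rational(1, 3), Add(-1, E), Add(3, c)) (Function('R')(E, c) = Mul(Rational(1, 3), Mul(Add(E, -1), Add(c, 3))) = Mul(Rational(1, 3), Mul(Add(-1, E), Add(3, c))) = Mul(Rational(1, 3), Add(-1, E), Add(3, c)))
Mul(Add(39, -45), Function('R')(Function('P')(Function('H')(1, 6)), 7)) = Mul(Add(39, -45), Add(-1, 3, Mul(Rational(-1, 3), 7), Mul(Rational(1, 3), 3, 7))) = Mul(-6, Add(-1, 3, Rational(-7, 3), 7)) = Mul(-6, Rational(20, 3)) = -40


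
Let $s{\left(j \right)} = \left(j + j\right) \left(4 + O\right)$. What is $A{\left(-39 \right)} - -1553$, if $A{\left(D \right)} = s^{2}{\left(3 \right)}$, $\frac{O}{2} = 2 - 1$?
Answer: $2849$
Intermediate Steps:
$O = 2$ ($O = 2 \left(2 - 1\right) = 2 \cdot 1 = 2$)
$s{\left(j \right)} = 12 j$ ($s{\left(j \right)} = \left(j + j\right) \left(4 + 2\right) = 2 j 6 = 12 j$)
$A{\left(D \right)} = 1296$ ($A{\left(D \right)} = \left(12 \cdot 3\right)^{2} = 36^{2} = 1296$)
$A{\left(-39 \right)} - -1553 = 1296 - -1553 = 1296 + 1553 = 2849$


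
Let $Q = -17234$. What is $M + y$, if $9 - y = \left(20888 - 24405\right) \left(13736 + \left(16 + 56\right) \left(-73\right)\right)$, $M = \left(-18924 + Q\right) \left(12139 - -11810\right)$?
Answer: $-836123773$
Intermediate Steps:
$M = -865947942$ ($M = \left(-18924 - 17234\right) \left(12139 - -11810\right) = - 36158 \left(12139 + 11810\right) = \left(-36158\right) 23949 = -865947942$)
$y = 29824169$ ($y = 9 - \left(20888 - 24405\right) \left(13736 + \left(16 + 56\right) \left(-73\right)\right) = 9 - - 3517 \left(13736 + 72 \left(-73\right)\right) = 9 - - 3517 \left(13736 - 5256\right) = 9 - \left(-3517\right) 8480 = 9 - -29824160 = 9 + 29824160 = 29824169$)
$M + y = -865947942 + 29824169 = -836123773$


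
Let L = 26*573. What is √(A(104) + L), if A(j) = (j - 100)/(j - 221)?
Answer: √22659806/39 ≈ 122.06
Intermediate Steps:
A(j) = (-100 + j)/(-221 + j)
L = 14898
√(A(104) + L) = √((-100 + 104)/(-221 + 104) + 14898) = √(4/(-117) + 14898) = √(-1/117*4 + 14898) = √(-4/117 + 14898) = √(1743062/117) = √22659806/39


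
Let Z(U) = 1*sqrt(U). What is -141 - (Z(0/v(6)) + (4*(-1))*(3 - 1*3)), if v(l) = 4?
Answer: -141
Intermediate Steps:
Z(U) = sqrt(U)
-141 - (Z(0/v(6)) + (4*(-1))*(3 - 1*3)) = -141 - (sqrt(0/4) + (4*(-1))*(3 - 1*3)) = -141 - (sqrt(0*(1/4)) - 4*(3 - 3)) = -141 - (sqrt(0) - 4*0) = -141 - (0 + 0) = -141 - 0 = -141 - 1*0 = -141 + 0 = -141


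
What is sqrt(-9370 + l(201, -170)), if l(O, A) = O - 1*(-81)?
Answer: 8*I*sqrt(142) ≈ 95.331*I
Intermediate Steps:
l(O, A) = 81 + O (l(O, A) = O + 81 = 81 + O)
sqrt(-9370 + l(201, -170)) = sqrt(-9370 + (81 + 201)) = sqrt(-9370 + 282) = sqrt(-9088) = 8*I*sqrt(142)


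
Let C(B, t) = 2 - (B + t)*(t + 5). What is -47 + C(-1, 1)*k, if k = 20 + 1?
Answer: -5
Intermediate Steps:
C(B, t) = 2 - (5 + t)*(B + t) (C(B, t) = 2 - (B + t)*(5 + t) = 2 - (5 + t)*(B + t))
k = 21
-47 + C(-1, 1)*k = -47 + (2 - 1*1² - 5*(-1) - 5*1 - 1*(-1)*1)*21 = -47 + (2 - 1*1 + 5 - 5 + 1)*21 = -47 + (2 - 1 + 5 - 5 + 1)*21 = -47 + 2*21 = -47 + 42 = -5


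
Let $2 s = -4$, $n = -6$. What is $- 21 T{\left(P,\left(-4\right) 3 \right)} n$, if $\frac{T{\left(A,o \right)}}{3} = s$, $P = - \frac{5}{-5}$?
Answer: $-756$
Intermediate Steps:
$P = 1$ ($P = \left(-5\right) \left(- \frac{1}{5}\right) = 1$)
$s = -2$ ($s = \frac{1}{2} \left(-4\right) = -2$)
$T{\left(A,o \right)} = -6$ ($T{\left(A,o \right)} = 3 \left(-2\right) = -6$)
$- 21 T{\left(P,\left(-4\right) 3 \right)} n = \left(-21\right) \left(-6\right) \left(-6\right) = 126 \left(-6\right) = -756$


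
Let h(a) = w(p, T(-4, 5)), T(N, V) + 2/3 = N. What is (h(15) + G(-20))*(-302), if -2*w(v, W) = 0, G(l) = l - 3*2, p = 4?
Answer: 7852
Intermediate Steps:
T(N, V) = -⅔ + N
G(l) = -6 + l (G(l) = l - 6 = -6 + l)
w(v, W) = 0 (w(v, W) = -½*0 = 0)
h(a) = 0
(h(15) + G(-20))*(-302) = (0 + (-6 - 20))*(-302) = (0 - 26)*(-302) = -26*(-302) = 7852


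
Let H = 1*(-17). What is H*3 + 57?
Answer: 6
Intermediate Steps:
H = -17
H*3 + 57 = -17*3 + 57 = -51 + 57 = 6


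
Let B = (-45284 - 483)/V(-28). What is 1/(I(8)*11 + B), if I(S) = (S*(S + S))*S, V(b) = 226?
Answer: 226/2499897 ≈ 9.0404e-5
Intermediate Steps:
I(S) = 2*S³ (I(S) = (S*(2*S))*S = (2*S²)*S = 2*S³)
B = -45767/226 (B = (-45284 - 483)/226 = -45767*1/226 = -45767/226 ≈ -202.51)
1/(I(8)*11 + B) = 1/((2*8³)*11 - 45767/226) = 1/((2*512)*11 - 45767/226) = 1/(1024*11 - 45767/226) = 1/(11264 - 45767/226) = 1/(2499897/226) = 226/2499897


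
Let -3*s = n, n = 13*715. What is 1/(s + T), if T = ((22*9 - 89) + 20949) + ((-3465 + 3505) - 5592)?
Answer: 3/37223 ≈ 8.0595e-5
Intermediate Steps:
n = 9295
s = -9295/3 (s = -⅓*9295 = -9295/3 ≈ -3098.3)
T = 15506 (T = ((198 - 89) + 20949) + (40 - 5592) = (109 + 20949) - 5552 = 21058 - 5552 = 15506)
1/(s + T) = 1/(-9295/3 + 15506) = 1/(37223/3) = 3/37223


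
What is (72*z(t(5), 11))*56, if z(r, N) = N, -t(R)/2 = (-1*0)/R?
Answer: 44352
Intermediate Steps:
t(R) = 0 (t(R) = -2*(-1*0)/R = -0/R = -2*0 = 0)
(72*z(t(5), 11))*56 = (72*11)*56 = 792*56 = 44352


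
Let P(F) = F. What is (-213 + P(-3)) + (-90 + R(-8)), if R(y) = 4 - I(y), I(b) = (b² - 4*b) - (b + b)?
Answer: -414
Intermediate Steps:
I(b) = b² - 6*b (I(b) = (b² - 4*b) - 2*b = b² - 6*b)
R(y) = 4 - y*(-6 + y)
(-213 + P(-3)) + (-90 + R(-8)) = (-213 - 3) + (-90 + (4 - 1*(-8)*(-6 - 8))) = -216 + (-90 + (4 - 1*(-8)*(-14))) = -216 + (-90 + (4 - 112)) = -216 + (-90 - 108) = -216 - 198 = -414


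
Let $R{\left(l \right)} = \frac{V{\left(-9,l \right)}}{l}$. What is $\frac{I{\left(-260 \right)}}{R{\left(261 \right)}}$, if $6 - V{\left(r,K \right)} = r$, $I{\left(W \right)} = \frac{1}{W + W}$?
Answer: $- \frac{87}{2600} \approx -0.033462$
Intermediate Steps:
$I{\left(W \right)} = \frac{1}{2 W}$
$V{\left(r,K \right)} = 6 - r$
$R{\left(l \right)} = \frac{15}{l}$ ($R{\left(l \right)} = \frac{6 - -9}{l} = \frac{6 + 9}{l} = \frac{15}{l}$)
$\frac{I{\left(-260 \right)}}{R{\left(261 \right)}} = \frac{\frac{1}{2} \frac{1}{-260}}{15 \cdot \frac{1}{261}} = \frac{\frac{1}{2} \left(- \frac{1}{260}\right)}{15 \cdot \frac{1}{261}} = - \frac{1}{520 \cdot \frac{5}{87}} = \left(- \frac{1}{520}\right) \frac{87}{5} = - \frac{87}{2600}$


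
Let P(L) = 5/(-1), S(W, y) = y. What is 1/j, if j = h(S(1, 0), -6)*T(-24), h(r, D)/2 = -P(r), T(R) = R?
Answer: -1/240 ≈ -0.0041667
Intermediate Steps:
P(L) = -5 (P(L) = 5*(-1) = -5)
h(r, D) = 10 (h(r, D) = 2*(-1*(-5)) = 2*5 = 10)
j = -240 (j = 10*(-24) = -240)
1/j = 1/(-240) = -1/240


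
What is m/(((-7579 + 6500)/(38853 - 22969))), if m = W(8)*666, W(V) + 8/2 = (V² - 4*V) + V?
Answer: -380834784/1079 ≈ -3.5295e+5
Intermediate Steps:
W(V) = -4 + V² - 3*V (W(V) = -4 + ((V² - 4*V) + V) = -4 + (V² - 3*V) = -4 + V² - 3*V)
m = 23976 (m = (-4 + 8² - 3*8)*666 = (-4 + 64 - 24)*666 = 36*666 = 23976)
m/(((-7579 + 6500)/(38853 - 22969))) = 23976/(((-7579 + 6500)/(38853 - 22969))) = 23976/((-1079/15884)) = 23976/((-1079*1/15884)) = 23976/(-1079/15884) = 23976*(-15884/1079) = -380834784/1079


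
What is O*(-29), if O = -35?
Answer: 1015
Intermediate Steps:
O*(-29) = -35*(-29) = 1015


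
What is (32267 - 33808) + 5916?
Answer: 4375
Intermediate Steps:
(32267 - 33808) + 5916 = -1541 + 5916 = 4375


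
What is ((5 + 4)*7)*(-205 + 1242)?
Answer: 65331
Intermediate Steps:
((5 + 4)*7)*(-205 + 1242) = (9*7)*1037 = 63*1037 = 65331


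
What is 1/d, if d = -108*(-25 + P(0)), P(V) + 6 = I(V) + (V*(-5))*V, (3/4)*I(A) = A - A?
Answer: 1/3348 ≈ 0.00029869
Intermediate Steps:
I(A) = 0 (I(A) = 4*(A - A)/3 = (4/3)*0 = 0)
P(V) = -6 - 5*V² (P(V) = -6 + (0 + (V*(-5))*V) = -6 + (0 + (-5*V)*V) = -6 + (0 - 5*V²) = -6 - 5*V²)
d = 3348 (d = -108*(-25 + (-6 - 5*0²)) = -108*(-25 + (-6 - 5*0)) = -108*(-25 + (-6 + 0)) = -108*(-25 - 6) = -108*(-31) = 3348)
1/d = 1/3348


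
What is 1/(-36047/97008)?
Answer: -97008/36047 ≈ -2.6912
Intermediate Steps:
1/(-36047/97008) = -97008/36047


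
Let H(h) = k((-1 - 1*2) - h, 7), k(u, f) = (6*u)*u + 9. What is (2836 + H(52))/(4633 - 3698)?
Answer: 247/11 ≈ 22.455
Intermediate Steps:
k(u, f) = 9 + 6*u**2 (k(u, f) = 6*u**2 + 9 = 9 + 6*u**2)
H(h) = 9 + 6*(-3 - h)**2 (H(h) = 9 + 6*((-1 - 1*2) - h)**2 = 9 + 6*((-1 - 2) - h)**2 = 9 + 6*(-3 - h)**2)
(2836 + H(52))/(4633 - 3698) = (2836 + (9 + 6*(3 + 52)**2))/(4633 - 3698) = (2836 + (9 + 6*55**2))/935 = (2836 + (9 + 6*3025))*(1/935) = (2836 + (9 + 18150))*(1/935) = (2836 + 18159)*(1/935) = 20995*(1/935) = 247/11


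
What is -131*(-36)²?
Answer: -169776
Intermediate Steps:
-131*(-36)² = -131*1296 = -169776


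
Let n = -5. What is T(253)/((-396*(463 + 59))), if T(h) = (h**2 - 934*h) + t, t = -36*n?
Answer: 57371/68904 ≈ 0.83262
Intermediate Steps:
t = 180 (t = -36*(-5) = 180)
T(h) = 180 + h**2 - 934*h (T(h) = (h**2 - 934*h) + 180 = 180 + h**2 - 934*h)
T(253)/((-396*(463 + 59))) = (180 + 253**2 - 934*253)/((-396*(463 + 59))) = (180 + 64009 - 236302)/((-396*522)) = -172113/(-206712) = -172113*(-1/206712) = 57371/68904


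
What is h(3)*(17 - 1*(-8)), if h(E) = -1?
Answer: -25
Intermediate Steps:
h(3)*(17 - 1*(-8)) = -(17 - 1*(-8)) = -(17 + 8) = -1*25 = -25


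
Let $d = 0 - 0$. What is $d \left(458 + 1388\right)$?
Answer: $0$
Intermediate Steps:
$d = 0$ ($d = 0 + 0 = 0$)
$d \left(458 + 1388\right) = 0 \left(458 + 1388\right) = 0 \cdot 1846 = 0$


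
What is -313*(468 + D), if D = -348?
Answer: -37560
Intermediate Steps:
-313*(468 + D) = -313*(468 - 348) = -313*120 = -37560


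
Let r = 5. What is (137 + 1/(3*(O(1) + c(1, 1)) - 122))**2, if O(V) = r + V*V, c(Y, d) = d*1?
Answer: 191434896/10201 ≈ 18766.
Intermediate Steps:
c(Y, d) = d
O(V) = 5 + V**2 (O(V) = 5 + V*V = 5 + V**2)
(137 + 1/(3*(O(1) + c(1, 1)) - 122))**2 = (137 + 1/(3*((5 + 1**2) + 1) - 122))**2 = (137 + 1/(3*((5 + 1) + 1) - 122))**2 = (137 + 1/(3*(6 + 1) - 122))**2 = (137 + 1/(3*7 - 122))**2 = (137 + 1/(21 - 122))**2 = (137 + 1/(-101))**2 = (137 - 1/101)**2 = (13836/101)**2 = 191434896/10201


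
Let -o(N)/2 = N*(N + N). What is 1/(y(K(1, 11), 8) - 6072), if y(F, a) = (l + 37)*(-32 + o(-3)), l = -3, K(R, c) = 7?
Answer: -1/8384 ≈ -0.00011927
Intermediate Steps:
o(N) = -4*N² (o(N) = -2*N*(N + N) = -2*N*2*N = -4*N²)
y(F, a) = -2312 (y(F, a) = (-3 + 37)*(-32 - 4*(-3)²) = 34*(-32 - 4*9) = 34*(-32 - 36) = 34*(-68) = -2312)
1/(y(K(1, 11), 8) - 6072) = 1/(-2312 - 6072) = 1/(-8384) = -1/8384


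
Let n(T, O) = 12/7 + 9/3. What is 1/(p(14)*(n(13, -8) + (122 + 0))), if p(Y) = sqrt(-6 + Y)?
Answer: 7*sqrt(2)/3548 ≈ 0.0027902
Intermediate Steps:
n(T, O) = 33/7 (n(T, O) = 12*(1/7) + 9*(1/3) = 12/7 + 3 = 33/7)
1/(p(14)*(n(13, -8) + (122 + 0))) = 1/(sqrt(-6 + 14)*(33/7 + (122 + 0))) = 1/(sqrt(8)*(33/7 + 122)) = 1/((2*sqrt(2))*(887/7)) = 1/(1774*sqrt(2)/7) = 7*sqrt(2)/3548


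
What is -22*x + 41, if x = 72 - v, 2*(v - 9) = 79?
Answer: -476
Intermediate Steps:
v = 97/2 (v = 9 + (1/2)*79 = 9 + 79/2 = 97/2 ≈ 48.500)
x = 47/2 (x = 72 - 1*97/2 = 72 - 97/2 = 47/2 ≈ 23.500)
-22*x + 41 = -22*47/2 + 41 = -517 + 41 = -476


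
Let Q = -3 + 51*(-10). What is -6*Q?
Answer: 3078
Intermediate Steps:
Q = -513 (Q = -3 - 510 = -513)
-6*Q = -6*(-513) = 3078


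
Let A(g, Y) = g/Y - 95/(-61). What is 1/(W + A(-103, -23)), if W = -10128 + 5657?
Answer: -1403/6264345 ≈ -0.00022397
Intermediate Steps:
A(g, Y) = 95/61 + g/Y (A(g, Y) = g/Y - 95*(-1/61) = g/Y + 95/61 = 95/61 + g/Y)
W = -4471
1/(W + A(-103, -23)) = 1/(-4471 + (95/61 - 103/(-23))) = 1/(-4471 + (95/61 - 103*(-1/23))) = 1/(-4471 + (95/61 + 103/23)) = 1/(-4471 + 8468/1403) = 1/(-6264345/1403) = -1403/6264345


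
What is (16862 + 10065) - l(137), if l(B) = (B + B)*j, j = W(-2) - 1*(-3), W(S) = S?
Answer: 26653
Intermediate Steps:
j = 1 (j = -2 - 1*(-3) = -2 + 3 = 1)
l(B) = 2*B (l(B) = (B + B)*1 = (2*B)*1 = 2*B)
(16862 + 10065) - l(137) = (16862 + 10065) - 2*137 = 26927 - 1*274 = 26927 - 274 = 26653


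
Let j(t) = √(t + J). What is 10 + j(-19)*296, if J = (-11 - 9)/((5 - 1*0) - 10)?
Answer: 10 + 296*I*√15 ≈ 10.0 + 1146.4*I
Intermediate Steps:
J = 4 (J = -20/((5 + 0) - 10) = -20/(5 - 10) = -20/(-5) = -20*(-⅕) = 4)
j(t) = √(4 + t) (j(t) = √(t + 4) = √(4 + t))
10 + j(-19)*296 = 10 + √(4 - 19)*296 = 10 + √(-15)*296 = 10 + (I*√15)*296 = 10 + 296*I*√15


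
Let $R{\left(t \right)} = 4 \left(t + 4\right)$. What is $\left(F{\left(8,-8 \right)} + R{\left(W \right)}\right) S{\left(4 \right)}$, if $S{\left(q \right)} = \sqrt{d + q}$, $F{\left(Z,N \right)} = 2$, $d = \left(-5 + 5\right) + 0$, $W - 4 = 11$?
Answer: $156$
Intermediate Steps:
$W = 15$ ($W = 4 + 11 = 15$)
$R{\left(t \right)} = 16 + 4 t$ ($R{\left(t \right)} = 4 \left(4 + t\right) = 16 + 4 t$)
$d = 0$ ($d = 0 + 0 = 0$)
$S{\left(q \right)} = \sqrt{q}$ ($S{\left(q \right)} = \sqrt{0 + q} = \sqrt{q}$)
$\left(F{\left(8,-8 \right)} + R{\left(W \right)}\right) S{\left(4 \right)} = \left(2 + \left(16 + 4 \cdot 15\right)\right) \sqrt{4} = \left(2 + \left(16 + 60\right)\right) 2 = \left(2 + 76\right) 2 = 78 \cdot 2 = 156$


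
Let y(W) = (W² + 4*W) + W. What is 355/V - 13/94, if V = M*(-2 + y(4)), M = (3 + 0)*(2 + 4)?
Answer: 12707/28764 ≈ 0.44177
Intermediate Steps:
y(W) = W² + 5*W
M = 18 (M = 3*6 = 18)
V = 612 (V = 18*(-2 + 4*(5 + 4)) = 18*(-2 + 4*9) = 18*(-2 + 36) = 18*34 = 612)
355/V - 13/94 = 355/612 - 13/94 = 12707/28764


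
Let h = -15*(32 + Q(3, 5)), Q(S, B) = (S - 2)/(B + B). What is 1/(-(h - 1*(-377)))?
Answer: 2/209 ≈ 0.0095694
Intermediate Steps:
Q(S, B) = (-2 + S)/(2*B) (Q(S, B) = (-2 + S)/((2*B)) = (-2 + S)*(1/(2*B)) = (-2 + S)/(2*B))
h = -963/2 (h = -15*(32 + (½)*(-2 + 3)/5) = -15*(32 + (½)*(⅕)*1) = -15*(32 + ⅒) = -15*321/10 = -963/2 ≈ -481.50)
1/(-(h - 1*(-377))) = 1/(-(-963/2 - 1*(-377))) = 1/(-(-963/2 + 377)) = 1/(-1*(-209/2)) = 1/(209/2) = 2/209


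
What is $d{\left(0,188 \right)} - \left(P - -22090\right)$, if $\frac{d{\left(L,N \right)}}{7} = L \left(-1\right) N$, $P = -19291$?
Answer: $-2799$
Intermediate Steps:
$d{\left(L,N \right)} = - 7 L N$ ($d{\left(L,N \right)} = 7 L \left(-1\right) N = 7 - L N = 7 \left(- L N\right) = - 7 L N$)
$d{\left(0,188 \right)} - \left(P - -22090\right) = \left(-7\right) 0 \cdot 188 - \left(-19291 - -22090\right) = 0 - \left(-19291 + 22090\right) = 0 - 2799 = -2799$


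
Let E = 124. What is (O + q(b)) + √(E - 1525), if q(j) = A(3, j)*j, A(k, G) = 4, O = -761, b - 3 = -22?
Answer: -837 + I*√1401 ≈ -837.0 + 37.43*I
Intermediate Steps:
b = -19 (b = 3 - 22 = -19)
q(j) = 4*j
(O + q(b)) + √(E - 1525) = (-761 + 4*(-19)) + √(124 - 1525) = (-761 - 76) + √(-1401) = -837 + I*√1401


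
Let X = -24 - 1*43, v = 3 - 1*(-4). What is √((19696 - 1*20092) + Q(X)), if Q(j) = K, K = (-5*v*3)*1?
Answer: I*√501 ≈ 22.383*I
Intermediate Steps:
v = 7 (v = 3 + 4 = 7)
X = -67 (X = -24 - 43 = -67)
K = -105 (K = (-5*7*3)*1 = -35*3*1 = -105*1 = -105)
Q(j) = -105
√((19696 - 1*20092) + Q(X)) = √((19696 - 1*20092) - 105) = √((19696 - 20092) - 105) = √(-396 - 105) = √(-501) = I*√501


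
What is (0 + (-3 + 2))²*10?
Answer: 10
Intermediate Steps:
(0 + (-3 + 2))²*10 = (0 - 1)²*10 = (-1)²*10 = 1*10 = 10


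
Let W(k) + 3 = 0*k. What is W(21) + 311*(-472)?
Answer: -146795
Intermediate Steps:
W(k) = -3 (W(k) = -3 + 0*k = -3 + 0 = -3)
W(21) + 311*(-472) = -3 + 311*(-472) = -3 - 146792 = -146795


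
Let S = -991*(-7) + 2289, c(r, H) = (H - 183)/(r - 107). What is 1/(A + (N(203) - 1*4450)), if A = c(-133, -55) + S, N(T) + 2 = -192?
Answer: 120/549959 ≈ 0.00021820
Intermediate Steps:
c(r, H) = (-183 + H)/(-107 + r)
S = 9226 (S = 6937 + 2289 = 9226)
N(T) = -194 (N(T) = -2 - 192 = -194)
A = 1107239/120 (A = (-183 - 55)/(-107 - 133) + 9226 = -238/(-240) + 9226 = -1/240*(-238) + 9226 = 119/120 + 9226 = 1107239/120 ≈ 9227.0)
1/(A + (N(203) - 1*4450)) = 1/(1107239/120 + (-194 - 1*4450)) = 1/(1107239/120 + (-194 - 4450)) = 1/(1107239/120 - 4644) = 1/(549959/120) = 120/549959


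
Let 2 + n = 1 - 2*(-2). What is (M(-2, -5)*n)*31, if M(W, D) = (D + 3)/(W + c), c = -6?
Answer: 93/4 ≈ 23.250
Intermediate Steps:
M(W, D) = (3 + D)/(-6 + W) (M(W, D) = (D + 3)/(W - 6) = (3 + D)/(-6 + W))
n = 3 (n = -2 + (1 - 2*(-2)) = -2 + (1 + 4) = -2 + 5 = 3)
(M(-2, -5)*n)*31 = (((3 - 5)/(-6 - 2))*3)*31 = ((-2/(-8))*3)*31 = (-⅛*(-2)*3)*31 = ((¼)*3)*31 = (¾)*31 = 93/4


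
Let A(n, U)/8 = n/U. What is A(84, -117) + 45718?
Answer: 1782778/39 ≈ 45712.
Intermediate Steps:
A(n, U) = 8*n/U (A(n, U) = 8*(n/U) = 8*n/U)
A(84, -117) + 45718 = 8*84/(-117) + 45718 = 8*84*(-1/117) + 45718 = -224/39 + 45718 = 1782778/39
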